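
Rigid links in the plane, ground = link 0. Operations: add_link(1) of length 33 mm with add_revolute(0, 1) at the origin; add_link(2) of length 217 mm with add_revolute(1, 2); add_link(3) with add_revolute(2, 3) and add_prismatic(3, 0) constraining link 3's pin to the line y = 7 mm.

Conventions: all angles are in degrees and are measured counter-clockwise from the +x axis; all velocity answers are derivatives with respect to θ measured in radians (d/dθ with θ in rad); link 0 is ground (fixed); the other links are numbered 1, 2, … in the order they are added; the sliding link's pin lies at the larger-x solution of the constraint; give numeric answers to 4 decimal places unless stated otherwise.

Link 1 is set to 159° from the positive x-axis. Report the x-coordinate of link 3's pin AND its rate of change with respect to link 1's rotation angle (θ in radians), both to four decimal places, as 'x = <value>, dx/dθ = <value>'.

geometry: r = 33 mm, L = 217 mm, e = 7 mm
crank pin P = (r cos θ, r sin θ) = (-30.808154, 11.826142)
h = r sin θ − e = 11.826142 − 7 = 4.826142
x = r cos θ + √(L² − h²) = -30.808154 + 216.946326 = 186.138172
dx/dθ = −r sin θ − h·r cos θ/√(L² − h²) (θ in radians; h = 4.826142) = -11.140791

x = 186.1382, dx/dθ = -11.1408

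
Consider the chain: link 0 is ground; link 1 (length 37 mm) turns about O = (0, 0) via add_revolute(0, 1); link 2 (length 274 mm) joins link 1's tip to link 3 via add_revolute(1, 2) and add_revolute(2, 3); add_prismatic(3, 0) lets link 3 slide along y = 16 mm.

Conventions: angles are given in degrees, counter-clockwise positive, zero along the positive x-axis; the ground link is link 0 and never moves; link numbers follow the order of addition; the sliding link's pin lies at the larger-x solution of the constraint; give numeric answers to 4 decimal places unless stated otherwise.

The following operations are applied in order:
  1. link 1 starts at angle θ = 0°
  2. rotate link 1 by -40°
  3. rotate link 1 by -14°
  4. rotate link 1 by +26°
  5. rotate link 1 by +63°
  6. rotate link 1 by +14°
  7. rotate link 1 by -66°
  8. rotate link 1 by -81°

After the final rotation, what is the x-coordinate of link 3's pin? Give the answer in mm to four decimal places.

geometry: r = 37 mm, L = 274 mm, e = 16 mm; θ starts at 0°
rotate link 1 by -40°: θ ← 0° -40° = -40°
rotate link 1 by -14°: θ ← -40° -14° = -54°
rotate link 1 by +26°: θ ← -54° +26° = -28°
rotate link 1 by +63°: θ ← -28° +63° = 35°
rotate link 1 by +14°: θ ← 35° +14° = 49°
rotate link 1 by -66°: θ ← 49° -66° = -17°
rotate link 1 by -81°: θ ← -17° -81° = -98°
crank pin P = (r cos θ, r sin θ) = (-5.149405, -36.639919)
h = r sin θ − e = -36.639919 − 16 = -52.639919
x = r cos θ + √(L² − h²) = -5.149405 + 268.895963 = 263.746558

263.7466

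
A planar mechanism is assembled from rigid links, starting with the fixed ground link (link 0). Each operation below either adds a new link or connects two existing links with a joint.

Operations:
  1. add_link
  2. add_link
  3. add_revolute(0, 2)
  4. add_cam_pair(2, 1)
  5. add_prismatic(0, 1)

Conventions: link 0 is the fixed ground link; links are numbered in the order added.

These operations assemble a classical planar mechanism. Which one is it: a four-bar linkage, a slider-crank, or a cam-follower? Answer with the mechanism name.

links: 3 (incl. ground); joints: 1 revolute, 1 prismatic, 1 higher (cam) pair, forming one closed loop
3 links, revolute + prismatic + higher pair in one loop → cam-follower

cam-follower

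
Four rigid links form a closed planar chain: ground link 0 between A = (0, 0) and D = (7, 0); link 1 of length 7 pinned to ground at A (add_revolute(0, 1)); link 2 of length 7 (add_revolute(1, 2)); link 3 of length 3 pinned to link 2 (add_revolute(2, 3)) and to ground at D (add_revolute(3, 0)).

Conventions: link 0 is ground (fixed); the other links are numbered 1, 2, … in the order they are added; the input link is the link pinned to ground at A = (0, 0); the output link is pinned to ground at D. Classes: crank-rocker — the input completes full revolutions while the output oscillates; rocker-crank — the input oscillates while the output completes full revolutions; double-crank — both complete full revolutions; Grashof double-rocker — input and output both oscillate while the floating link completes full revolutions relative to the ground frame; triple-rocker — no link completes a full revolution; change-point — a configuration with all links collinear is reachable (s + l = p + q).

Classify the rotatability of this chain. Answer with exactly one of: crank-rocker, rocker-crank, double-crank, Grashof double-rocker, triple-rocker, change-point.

lengths: ground=7, input=7, coupler=7, output=3
sorted: s=3 (shortest), l=7 (longest), p+q=14
s + l = 10 vs p + q = 14
s + l < p + q (Grashof) with shortest = output link → rocker-crank

rocker-crank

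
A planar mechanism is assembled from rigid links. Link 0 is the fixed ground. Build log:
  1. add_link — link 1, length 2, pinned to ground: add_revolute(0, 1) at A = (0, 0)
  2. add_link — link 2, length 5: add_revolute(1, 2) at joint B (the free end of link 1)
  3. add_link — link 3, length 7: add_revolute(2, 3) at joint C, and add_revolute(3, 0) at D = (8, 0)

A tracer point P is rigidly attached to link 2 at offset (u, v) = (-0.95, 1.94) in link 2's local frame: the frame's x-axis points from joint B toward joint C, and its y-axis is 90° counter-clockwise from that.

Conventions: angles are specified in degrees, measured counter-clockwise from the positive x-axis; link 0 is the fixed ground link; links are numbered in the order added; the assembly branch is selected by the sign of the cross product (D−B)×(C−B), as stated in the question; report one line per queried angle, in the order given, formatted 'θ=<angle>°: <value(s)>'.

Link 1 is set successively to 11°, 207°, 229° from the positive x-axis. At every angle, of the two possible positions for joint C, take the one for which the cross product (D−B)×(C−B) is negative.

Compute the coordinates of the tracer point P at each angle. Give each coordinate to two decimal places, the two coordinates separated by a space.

A=(0,0), D=(8.00,0)
θ=11°: B = A + 2.00·(cos11°, sin11°) = (1.9633, 0.3816)
θ=11°: |BD| = 6.0488
θ=11°: circle(B,5.00) ∩ circle(D,7.00): a=1.0405, h=4.8905
θ=11°:   candidates: C₊=(3.3103,5.1968) cross=29.582; C₋=(2.6932,-4.5648) cross=-29.582
θ=11°:   branch - wants cross < 0 → take C=(2.6932,-4.5648) (cross=-29.582)
θ=11°: ex = (C−B)/|BC| = (0.1460,-0.9893); ey = (0.9893,0.1460)
θ=11°: P = B + -0.95·ex + 1.94·ey = (3.7438,1.6046)
θ=207°: B = A + 2.00·(cos207°, sin207°) = (-1.7820, -0.9080)
θ=207°: |BD| = 9.8241
θ=207°: circle(B,5.00) ∩ circle(D,7.00): a=3.6905, h=3.3734
θ=207°:   candidates: C₊=(1.5809,2.7921) cross=33.141; C₋=(2.2045,-3.9259) cross=-33.141
θ=207°:   branch - wants cross < 0 → take C=(2.2045,-3.9259) (cross=-33.141)
θ=207°: ex = (C−B)/|BC| = (0.7973,-0.6036); ey = (0.6036,0.7973)
θ=207°: P = B + -0.95·ex + 1.94·ey = (-1.3685,1.2122)
θ=229°: B = A + 2.00·(cos229°, sin229°) = (-1.3121, -1.5094)
θ=229°: |BD| = 9.4337
θ=229°: circle(B,5.00) ∩ circle(D,7.00): a=3.4448, h=3.6240
θ=229°:   candidates: C₊=(1.5084,2.6191) cross=34.188; C₋=(2.6681,-4.5356) cross=-34.188
θ=229°:   branch - wants cross < 0 → take C=(2.6681,-4.5356) (cross=-34.188)
θ=229°: ex = (C−B)/|BC| = (0.7961,-0.6052); ey = (0.6052,0.7961)
θ=229°: P = B + -0.95·ex + 1.94·ey = (-0.8942,0.6099)

θ=11°: 3.74 1.60
θ=207°: -1.37 1.21
θ=229°: -0.89 0.61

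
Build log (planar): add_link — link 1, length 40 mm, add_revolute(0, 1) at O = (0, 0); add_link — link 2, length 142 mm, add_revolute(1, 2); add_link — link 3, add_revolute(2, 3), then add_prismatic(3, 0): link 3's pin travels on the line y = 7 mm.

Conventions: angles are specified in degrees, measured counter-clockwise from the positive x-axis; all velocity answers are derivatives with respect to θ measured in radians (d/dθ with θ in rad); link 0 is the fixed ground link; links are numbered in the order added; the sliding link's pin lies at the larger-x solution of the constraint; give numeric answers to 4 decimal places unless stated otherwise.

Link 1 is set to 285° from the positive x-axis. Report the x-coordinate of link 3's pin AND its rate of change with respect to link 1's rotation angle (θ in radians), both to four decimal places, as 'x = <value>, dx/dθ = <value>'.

geometry: r = 40 mm, L = 142 mm, e = 7 mm
crank pin P = (r cos θ, r sin θ) = (10.352762, -38.637033)
h = r sin θ − e = -38.637033 − 7 = -45.637033
x = r cos θ + √(L² − h²) = 10.352762 + 134.466580 = 144.819342
dx/dθ = −r sin θ − h·r cos θ/√(L² − h²) (θ in radians; h = -45.637033) = 42.150689

x = 144.8193, dx/dθ = 42.1507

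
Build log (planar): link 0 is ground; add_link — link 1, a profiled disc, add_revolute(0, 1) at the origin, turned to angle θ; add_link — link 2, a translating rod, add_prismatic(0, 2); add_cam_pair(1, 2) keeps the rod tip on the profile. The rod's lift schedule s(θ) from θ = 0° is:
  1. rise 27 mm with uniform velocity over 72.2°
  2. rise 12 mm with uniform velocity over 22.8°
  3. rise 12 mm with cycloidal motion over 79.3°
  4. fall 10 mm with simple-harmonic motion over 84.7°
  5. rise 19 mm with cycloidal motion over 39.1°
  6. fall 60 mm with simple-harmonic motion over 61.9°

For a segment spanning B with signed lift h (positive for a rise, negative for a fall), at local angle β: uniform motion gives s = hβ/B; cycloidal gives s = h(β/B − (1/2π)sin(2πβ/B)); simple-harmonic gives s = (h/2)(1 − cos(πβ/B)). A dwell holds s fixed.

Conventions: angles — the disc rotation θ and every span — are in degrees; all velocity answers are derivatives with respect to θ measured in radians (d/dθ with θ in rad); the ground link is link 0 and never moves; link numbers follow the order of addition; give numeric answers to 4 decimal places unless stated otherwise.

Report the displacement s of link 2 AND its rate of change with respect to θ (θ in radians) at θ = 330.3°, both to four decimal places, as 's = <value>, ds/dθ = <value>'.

seg 1 [0°–72.2°] uniform, h=27: full span → s += 27 → s = 27.0000
seg 2 [72.2°–95°] uniform, h=12: full span → s += 12 → s = 39.0000
seg 3 [95°–174.3°] cycloidal, h=12: full span → s += 12 → s = 51.0000
seg 4 [174.3°–259°] simple-harmonic, h=-10: full span → s += -10 → s = 41.0000
seg 5 [259°–298.1°] cycloidal, h=19: full span → s += 19 → s = 60.0000
seg 6 [298.1°–360°] simple-harmonic, h=-60: θ=330.3° here. β=32.2, B=61.9. -60/2·(1 − cos(π·0.5202)) = -31.9020 → s = 28.0980
velocity in seg [298.1°–360°] (simple-harmonic), θ in radians: β = 32.2° = 0.5620 rad, B = 61.9° = 1.0804 rad; ds/dθ = (πh/(2B)) sin(πβ/B) = (π·(-60)/(2·1.0804)) sin(π·0.5202) = -87.061984 mm/rad

s = 28.0980, ds/dθ = -87.0620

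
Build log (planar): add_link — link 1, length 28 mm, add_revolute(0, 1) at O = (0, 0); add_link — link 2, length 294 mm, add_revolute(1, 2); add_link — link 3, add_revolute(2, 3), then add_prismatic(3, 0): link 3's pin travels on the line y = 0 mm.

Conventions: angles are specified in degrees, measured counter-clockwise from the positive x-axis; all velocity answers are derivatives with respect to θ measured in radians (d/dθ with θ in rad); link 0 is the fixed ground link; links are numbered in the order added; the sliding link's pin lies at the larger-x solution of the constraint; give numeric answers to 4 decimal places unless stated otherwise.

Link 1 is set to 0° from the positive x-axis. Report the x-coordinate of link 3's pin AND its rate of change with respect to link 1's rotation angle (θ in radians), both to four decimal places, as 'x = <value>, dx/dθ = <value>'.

geometry: r = 28 mm, L = 294 mm, e = 0 mm
crank pin P = (r cos θ, r sin θ) = (28.000000, 0.000000)
h = r sin θ − e = 0.000000 − 0 = 0.000000
x = r cos θ + √(L² − h²) = 28.000000 + 294.000000 = 322.000000
dx/dθ = −r sin θ − h·r cos θ/√(L² − h²) (θ in radians; h = 0.000000) = -0.000000

x = 322.0000, dx/dθ = -0.0000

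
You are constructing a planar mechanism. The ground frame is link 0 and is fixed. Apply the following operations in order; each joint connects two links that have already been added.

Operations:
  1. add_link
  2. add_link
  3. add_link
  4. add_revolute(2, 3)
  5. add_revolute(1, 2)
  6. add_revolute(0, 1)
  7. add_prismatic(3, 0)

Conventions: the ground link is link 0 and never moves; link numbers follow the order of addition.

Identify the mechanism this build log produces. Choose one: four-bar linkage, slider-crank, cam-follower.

links: 4 (incl. ground); joints: 3 revolute, 1 prismatic, 0 higher (cam) pair, forming one closed loop
4 links, 3 revolutes + 1 prismatic in one loop → slider-crank

slider-crank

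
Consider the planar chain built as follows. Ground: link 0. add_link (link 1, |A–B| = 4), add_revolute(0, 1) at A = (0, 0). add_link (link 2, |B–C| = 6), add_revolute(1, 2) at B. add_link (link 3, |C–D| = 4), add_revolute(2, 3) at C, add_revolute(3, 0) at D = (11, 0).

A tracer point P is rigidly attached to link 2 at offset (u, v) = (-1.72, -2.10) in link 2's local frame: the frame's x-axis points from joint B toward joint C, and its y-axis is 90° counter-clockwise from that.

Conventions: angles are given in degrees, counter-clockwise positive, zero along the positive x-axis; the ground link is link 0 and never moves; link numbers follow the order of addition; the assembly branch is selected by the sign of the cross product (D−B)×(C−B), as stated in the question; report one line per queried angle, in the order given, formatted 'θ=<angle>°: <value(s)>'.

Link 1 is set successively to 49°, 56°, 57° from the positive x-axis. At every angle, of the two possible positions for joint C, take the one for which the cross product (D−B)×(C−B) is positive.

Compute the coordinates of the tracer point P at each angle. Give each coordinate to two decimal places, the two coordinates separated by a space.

A=(0,0), D=(11.00,0)
θ=49°: B = A + 4.00·(cos49°, sin49°) = (2.6242, 3.0188)
θ=49°: |BD| = 8.9032
θ=49°: circle(B,6.00) ∩ circle(D,4.00): a=5.5748, h=2.2185
θ=49°:   candidates: C₊=(8.6210,3.2156) cross=19.752; C₋=(7.1165,-0.9585) cross=-19.752
θ=49°:   branch + wants cross > 0 → take C=(8.6210,3.2156) (cross=19.752)
θ=49°: ex = (C−B)/|BC| = (0.9995,0.0328); ey = (-0.0328,0.9995)
θ=49°: P = B + -1.72·ex + -2.10·ey = (0.9740,0.8635)
θ=56°: B = A + 4.00·(cos56°, sin56°) = (2.2368, 3.3162)
θ=56°: |BD| = 9.3697
θ=56°: circle(B,6.00) ∩ circle(D,4.00): a=5.7521, h=1.7068
θ=56°:   candidates: C₊=(8.2207,2.8767) cross=15.992; C₋=(7.0125,-0.3160) cross=-15.992
θ=56°:   branch + wants cross > 0 → take C=(8.2207,2.8767) (cross=15.992)
θ=56°: ex = (C−B)/|BC| = (0.9973,-0.0732); ey = (0.0732,0.9973)
θ=56°: P = B + -1.72·ex + -2.10·ey = (0.3676,1.3478)
θ=57°: B = A + 4.00·(cos57°, sin57°) = (2.1786, 3.3547)
θ=57°: |BD| = 9.4378
θ=57°: circle(B,6.00) ∩ circle(D,4.00): a=5.7785, h=1.6154
θ=57°:   candidates: C₊=(8.1538,2.8106) cross=15.245; C₋=(7.0055,-0.2091) cross=-15.245
θ=57°:   branch + wants cross > 0 → take C=(8.1538,2.8106) (cross=15.245)
θ=57°: ex = (C−B)/|BC| = (0.9959,-0.0907); ey = (0.0907,0.9959)
θ=57°: P = B + -1.72·ex + -2.10·ey = (0.2752,1.4193)

θ=49°: 0.97 0.86
θ=56°: 0.37 1.35
θ=57°: 0.28 1.42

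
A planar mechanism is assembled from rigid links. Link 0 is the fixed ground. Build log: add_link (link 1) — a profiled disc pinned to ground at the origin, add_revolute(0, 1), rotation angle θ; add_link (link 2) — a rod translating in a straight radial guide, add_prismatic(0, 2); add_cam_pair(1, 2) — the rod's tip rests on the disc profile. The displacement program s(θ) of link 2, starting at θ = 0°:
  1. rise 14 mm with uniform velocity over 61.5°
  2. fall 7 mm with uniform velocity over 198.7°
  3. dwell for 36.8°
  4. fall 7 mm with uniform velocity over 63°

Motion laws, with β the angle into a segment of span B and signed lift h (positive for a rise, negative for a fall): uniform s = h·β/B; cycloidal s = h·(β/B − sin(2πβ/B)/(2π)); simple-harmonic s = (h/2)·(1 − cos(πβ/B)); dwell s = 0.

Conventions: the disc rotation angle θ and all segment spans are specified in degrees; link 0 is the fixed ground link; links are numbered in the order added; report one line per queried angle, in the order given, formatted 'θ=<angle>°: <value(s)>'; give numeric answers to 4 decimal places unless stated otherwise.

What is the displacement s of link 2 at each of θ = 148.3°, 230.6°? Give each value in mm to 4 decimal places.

seg 1 [0°–61.5°] uniform, h=14: full span → s += 14 → s = 14.0000
seg 2 [61.5°–260.2°] uniform, h=-7: θ=148.3° here. β=86.8, B=198.7. -7·86.8/198.7 = -3.0579 → s = 10.9421
seg 2 [61.5°–260.2°] uniform, h=-7: θ=230.6° here. β=169.1, B=198.7. -7·169.1/198.7 = -5.9572 → s = 8.0428

θ=148.3°: 10.9421
θ=230.6°: 8.0428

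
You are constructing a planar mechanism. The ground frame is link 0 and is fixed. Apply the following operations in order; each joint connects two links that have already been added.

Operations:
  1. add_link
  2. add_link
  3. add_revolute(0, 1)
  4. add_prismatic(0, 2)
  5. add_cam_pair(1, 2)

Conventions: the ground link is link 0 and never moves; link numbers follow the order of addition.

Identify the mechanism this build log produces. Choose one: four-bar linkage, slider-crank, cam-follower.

links: 3 (incl. ground); joints: 1 revolute, 1 prismatic, 1 higher (cam) pair, forming one closed loop
3 links, revolute + prismatic + higher pair in one loop → cam-follower

cam-follower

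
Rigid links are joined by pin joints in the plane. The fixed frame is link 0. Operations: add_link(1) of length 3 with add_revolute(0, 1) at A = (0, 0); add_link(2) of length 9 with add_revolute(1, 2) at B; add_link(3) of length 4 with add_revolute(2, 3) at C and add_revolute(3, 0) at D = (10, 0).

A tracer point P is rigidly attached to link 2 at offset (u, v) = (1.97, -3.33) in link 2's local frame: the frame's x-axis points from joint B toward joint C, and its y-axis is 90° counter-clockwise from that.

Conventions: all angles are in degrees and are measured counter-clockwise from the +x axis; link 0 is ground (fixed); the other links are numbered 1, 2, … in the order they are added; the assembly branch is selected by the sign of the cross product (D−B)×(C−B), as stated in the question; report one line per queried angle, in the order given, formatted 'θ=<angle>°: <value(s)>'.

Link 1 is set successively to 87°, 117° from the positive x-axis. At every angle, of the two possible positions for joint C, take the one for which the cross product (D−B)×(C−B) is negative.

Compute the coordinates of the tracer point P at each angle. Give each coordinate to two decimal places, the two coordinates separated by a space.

A=(0,0), D=(10.00,0)
θ=87°: B = A + 3.00·(cos87°, sin87°) = (0.1570, 2.9959)
θ=87°: |BD| = 10.2888
θ=87°: circle(B,9.00) ∩ circle(D,4.00): a=8.3032, h=3.4724
θ=87°:   candidates: C₊=(9.1115,3.9001) cross=35.726; C₋=(7.0893,-2.7437) cross=-35.726
θ=87°:   branch - wants cross < 0 → take C=(7.0893,-2.7437) (cross=-35.726)
θ=87°: ex = (C−B)/|BC| = (0.7703,-0.6377); ey = (0.6377,0.7703)
θ=87°: P = B + 1.97·ex + -3.33·ey = (-0.4492,-0.8254)
θ=117°: B = A + 3.00·(cos117°, sin117°) = (-1.3620, 2.6730)
θ=117°: |BD| = 11.6722
θ=117°: circle(B,9.00) ∩ circle(D,4.00): a=8.6205, h=2.5860
θ=117°:   candidates: C₊=(7.6216,3.2161) cross=30.184; C₋=(6.4372,-1.8184) cross=-30.184
θ=117°:   branch - wants cross < 0 → take C=(6.4372,-1.8184) (cross=-30.184)
θ=117°: ex = (C−B)/|BC| = (0.8666,-0.4990); ey = (0.4990,0.8666)
θ=117°: P = B + 1.97·ex + -3.33·ey = (-1.3166,-1.1958)

θ=87°: -0.45 -0.83
θ=117°: -1.32 -1.20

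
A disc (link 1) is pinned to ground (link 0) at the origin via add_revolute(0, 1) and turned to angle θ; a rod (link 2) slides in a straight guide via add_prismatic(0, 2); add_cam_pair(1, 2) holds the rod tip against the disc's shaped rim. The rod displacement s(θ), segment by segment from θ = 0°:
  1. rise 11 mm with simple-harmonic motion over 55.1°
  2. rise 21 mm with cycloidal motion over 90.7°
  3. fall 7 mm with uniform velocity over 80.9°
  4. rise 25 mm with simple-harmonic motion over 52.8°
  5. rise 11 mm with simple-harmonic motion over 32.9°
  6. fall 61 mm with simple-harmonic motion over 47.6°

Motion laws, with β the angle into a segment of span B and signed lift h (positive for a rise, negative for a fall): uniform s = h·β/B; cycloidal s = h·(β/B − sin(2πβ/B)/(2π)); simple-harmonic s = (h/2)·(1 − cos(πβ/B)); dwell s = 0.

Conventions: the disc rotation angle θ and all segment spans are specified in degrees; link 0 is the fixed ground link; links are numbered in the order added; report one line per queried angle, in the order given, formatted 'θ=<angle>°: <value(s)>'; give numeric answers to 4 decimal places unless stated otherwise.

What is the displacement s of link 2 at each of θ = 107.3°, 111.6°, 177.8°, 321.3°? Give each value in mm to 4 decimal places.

segment 1 (0° to 55.1°, simple-harmonic, h = 11) is passed completely: s = 0.0000 + (11) = 11.0000
θ = 107.3° falls in segment 2 (55.1° to 145.8°, cycloidal, h = 21): β = 107.3 − 55.1 = 52.2°, B = 90.7°; Δs = 21·(0.5755 − sin(2π·0.5755)/(2π)) = 13.6131; s = 11.0000 + 13.6131 = 24.6131
θ = 111.6° falls in segment 2 (55.1° to 145.8°, cycloidal, h = 21): β = 111.6 − 55.1 = 56.5°, B = 90.7°; Δs = 21·(0.6229 − sin(2π·0.6229)/(2π)) = 15.4140; s = 11.0000 + 15.4140 = 26.4140
segment 2 (55.1° to 145.8°, cycloidal, h = 21) is passed completely: s = 11.0000 + (21) = 32.0000
θ = 177.8° falls in segment 3 (145.8° to 226.7°, uniform, h = -7): β = 177.8 − 145.8 = 32°, B = 80.9°; Δs = -7·32/80.9 = -2.7689; s = 32.0000 − 2.7689 = 29.2311
segment 3 (145.8° to 226.7°, uniform, h = -7) is passed completely: s = 32.0000 + (-7) = 25.0000
segment 4 (226.7° to 279.5°, simple-harmonic, h = 25) is passed completely: s = 25.0000 + (25) = 50.0000
segment 5 (279.5° to 312.4°, simple-harmonic, h = 11) is passed completely: s = 50.0000 + (11) = 61.0000
θ = 321.3° falls in segment 6 (312.4° to 360°, simple-harmonic, h = -61): β = 321.3 − 312.4 = 8.9°, B = 47.6°; Δs = -61/2·(1 − cos(π·0.1870)) = -5.1123; s = 61.0000 − 5.1123 = 55.8877

θ=107.3°: 24.6131
θ=111.6°: 26.4140
θ=177.8°: 29.2311
θ=321.3°: 55.8877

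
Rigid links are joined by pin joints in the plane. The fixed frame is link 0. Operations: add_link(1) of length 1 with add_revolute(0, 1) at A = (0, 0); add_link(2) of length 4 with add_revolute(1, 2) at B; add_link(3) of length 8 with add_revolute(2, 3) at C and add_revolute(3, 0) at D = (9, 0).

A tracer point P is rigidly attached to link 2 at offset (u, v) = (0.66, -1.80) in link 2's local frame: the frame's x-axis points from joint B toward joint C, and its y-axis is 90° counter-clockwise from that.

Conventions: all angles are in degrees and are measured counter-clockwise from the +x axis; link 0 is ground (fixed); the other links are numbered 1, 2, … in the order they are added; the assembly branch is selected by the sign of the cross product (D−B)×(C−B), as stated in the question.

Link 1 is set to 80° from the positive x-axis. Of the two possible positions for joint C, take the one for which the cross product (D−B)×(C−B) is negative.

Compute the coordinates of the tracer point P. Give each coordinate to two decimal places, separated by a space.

A=(0,0), D=(9.00,0)
B = A + 1.00·(cos80°, sin80°) = (0.1736, 0.9848)
|BD| = 8.8811
circle(B,4.00) ∩ circle(D,8.00): a=1.7382, h=3.6026
  candidates: C₊=(2.3006,4.3724) cross=31.995; C₋=(1.5016,-2.7883) cross=-31.995
  branch - wants cross < 0 → take C=(1.5016,-2.7883) (cross=-31.995)
ex = (C−B)/|BC| = (0.3320,-0.9433); ey = (0.9433,0.3320)
P = B + 0.66·ex + -1.80·ey = (-1.3051,-0.2354)

-1.31 -0.24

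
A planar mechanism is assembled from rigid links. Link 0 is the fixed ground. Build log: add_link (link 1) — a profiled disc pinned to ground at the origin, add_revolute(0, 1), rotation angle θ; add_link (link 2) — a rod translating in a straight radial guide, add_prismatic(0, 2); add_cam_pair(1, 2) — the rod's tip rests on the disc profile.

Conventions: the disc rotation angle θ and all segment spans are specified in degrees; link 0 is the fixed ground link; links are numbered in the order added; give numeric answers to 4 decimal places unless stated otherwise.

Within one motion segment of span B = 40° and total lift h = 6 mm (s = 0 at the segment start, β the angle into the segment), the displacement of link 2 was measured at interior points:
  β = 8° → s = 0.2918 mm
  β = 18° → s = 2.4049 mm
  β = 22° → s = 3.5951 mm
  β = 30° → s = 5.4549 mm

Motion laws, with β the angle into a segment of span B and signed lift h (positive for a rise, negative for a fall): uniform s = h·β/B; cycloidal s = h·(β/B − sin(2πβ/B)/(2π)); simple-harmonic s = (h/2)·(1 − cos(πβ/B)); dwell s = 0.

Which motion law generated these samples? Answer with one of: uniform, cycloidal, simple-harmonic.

candidates at β/B = r: uniform s = h·r (linear in β); cycloidal s = h·(r − sin(2πr)/(2π)); simple-harmonic s = (h/2)(1 − cos(πr))
β=8°: printed 0.2918 | uniform 1.2000, cycloidal 0.2918, simple-harmonic 0.5729
β=18°: printed 2.4049 | uniform 2.7000, cycloidal 2.4049, simple-harmonic 2.5307
β=22°: printed 3.5951 | uniform 3.3000, cycloidal 3.5951, simple-harmonic 3.4693
β=30°: printed 5.4549 | uniform 4.5000, cycloidal 5.4549, simple-harmonic 5.1213
only one law matches every sample → cycloidal

cycloidal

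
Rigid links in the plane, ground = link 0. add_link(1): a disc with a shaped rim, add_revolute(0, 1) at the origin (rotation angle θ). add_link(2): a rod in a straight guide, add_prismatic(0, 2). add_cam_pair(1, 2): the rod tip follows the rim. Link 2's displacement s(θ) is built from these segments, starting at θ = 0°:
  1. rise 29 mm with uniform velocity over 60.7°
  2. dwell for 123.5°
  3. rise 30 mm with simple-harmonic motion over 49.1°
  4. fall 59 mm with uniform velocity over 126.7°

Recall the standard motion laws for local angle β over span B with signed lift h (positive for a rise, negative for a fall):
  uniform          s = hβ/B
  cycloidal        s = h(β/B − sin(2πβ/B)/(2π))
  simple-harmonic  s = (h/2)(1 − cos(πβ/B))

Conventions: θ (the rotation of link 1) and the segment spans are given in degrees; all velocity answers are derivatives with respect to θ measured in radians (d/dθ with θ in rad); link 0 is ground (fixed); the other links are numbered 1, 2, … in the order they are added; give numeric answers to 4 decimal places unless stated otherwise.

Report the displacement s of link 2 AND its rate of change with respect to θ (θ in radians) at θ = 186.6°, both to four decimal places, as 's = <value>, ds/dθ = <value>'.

segment 1 (0° to 60.7°, uniform, h = 29) is passed completely: s = 0.0000 + (29) = 29.0000
segment 2 (60.7° to 184.2°, dwell): s unchanged at 29.0000
θ = 186.6° falls in segment 3 (184.2° to 233.3°, simple-harmonic, h = 30): β = 186.6 − 184.2 = 2.4°, B = 49.1°; Δs = 30/2·(1 − cos(π·0.0489)) = 0.1765; s = 29.0000 + 0.1765 = 29.1765
velocity in seg [184.2°–233.3°] (simple-harmonic), θ in radians: β = 2.4° = 0.0419 rad, B = 49.1° = 0.8570 rad; ds/dθ = (πh/(2B)) sin(πβ/B) = (π·30/(2·0.8570)) sin(π·0.0489) = 8.411118 mm/rad

s = 29.1765, ds/dθ = 8.4111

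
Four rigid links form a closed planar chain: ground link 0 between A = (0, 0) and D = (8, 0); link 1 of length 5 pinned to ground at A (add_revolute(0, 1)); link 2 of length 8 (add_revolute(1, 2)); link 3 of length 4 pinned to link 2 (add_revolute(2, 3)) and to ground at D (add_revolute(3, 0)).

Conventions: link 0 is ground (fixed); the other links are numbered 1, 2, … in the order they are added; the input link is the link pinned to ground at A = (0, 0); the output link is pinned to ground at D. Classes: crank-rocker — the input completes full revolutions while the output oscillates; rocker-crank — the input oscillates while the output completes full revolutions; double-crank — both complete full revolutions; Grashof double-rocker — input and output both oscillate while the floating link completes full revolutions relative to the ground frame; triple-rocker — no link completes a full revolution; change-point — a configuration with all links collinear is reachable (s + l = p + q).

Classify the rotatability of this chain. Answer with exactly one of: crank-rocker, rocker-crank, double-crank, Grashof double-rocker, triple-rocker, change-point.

lengths: ground=8, input=5, coupler=8, output=4
sorted: s=4 (shortest), l=8 (longest), p+q=13
s + l = 12 vs p + q = 13
s + l < p + q (Grashof) with shortest = output link → rocker-crank

rocker-crank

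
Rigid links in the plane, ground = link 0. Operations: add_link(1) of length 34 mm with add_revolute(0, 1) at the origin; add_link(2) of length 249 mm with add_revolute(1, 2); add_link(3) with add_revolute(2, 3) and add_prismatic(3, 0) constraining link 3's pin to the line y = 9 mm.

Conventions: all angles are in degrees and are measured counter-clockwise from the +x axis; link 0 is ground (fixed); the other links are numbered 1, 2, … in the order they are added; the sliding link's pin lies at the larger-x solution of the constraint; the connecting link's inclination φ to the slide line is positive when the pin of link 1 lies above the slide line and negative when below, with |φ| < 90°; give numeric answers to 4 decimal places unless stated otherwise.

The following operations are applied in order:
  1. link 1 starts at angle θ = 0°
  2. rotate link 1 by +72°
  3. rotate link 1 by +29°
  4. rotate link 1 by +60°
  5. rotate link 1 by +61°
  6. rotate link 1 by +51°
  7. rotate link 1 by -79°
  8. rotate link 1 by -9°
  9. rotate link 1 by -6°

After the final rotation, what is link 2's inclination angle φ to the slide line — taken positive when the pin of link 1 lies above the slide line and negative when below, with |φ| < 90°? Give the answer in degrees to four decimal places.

geometry: r = 34 mm, L = 249 mm, e = 9 mm; θ starts at 0°
rotate link 1 by +72°: θ ← 0° +72° = 72°
rotate link 1 by +29°: θ ← 72° +29° = 101°
rotate link 1 by +60°: θ ← 101° +60° = 161°
rotate link 1 by +61°: θ ← 161° +61° = 222°
rotate link 1 by +51°: θ ← 222° +51° = 273°
rotate link 1 by -79°: θ ← 273° -79° = 194°
rotate link 1 by -9°: θ ← 194° -9° = 185°
rotate link 1 by -6°: θ ← 185° -6° = 179°
h = r sin θ − e = 0.593382 − 9 = -8.406618
sin φ = h / L = -8.406618 / 249 = -0.03376152
φ = arcsin(-0.03376152) = -1.934760°

-1.9348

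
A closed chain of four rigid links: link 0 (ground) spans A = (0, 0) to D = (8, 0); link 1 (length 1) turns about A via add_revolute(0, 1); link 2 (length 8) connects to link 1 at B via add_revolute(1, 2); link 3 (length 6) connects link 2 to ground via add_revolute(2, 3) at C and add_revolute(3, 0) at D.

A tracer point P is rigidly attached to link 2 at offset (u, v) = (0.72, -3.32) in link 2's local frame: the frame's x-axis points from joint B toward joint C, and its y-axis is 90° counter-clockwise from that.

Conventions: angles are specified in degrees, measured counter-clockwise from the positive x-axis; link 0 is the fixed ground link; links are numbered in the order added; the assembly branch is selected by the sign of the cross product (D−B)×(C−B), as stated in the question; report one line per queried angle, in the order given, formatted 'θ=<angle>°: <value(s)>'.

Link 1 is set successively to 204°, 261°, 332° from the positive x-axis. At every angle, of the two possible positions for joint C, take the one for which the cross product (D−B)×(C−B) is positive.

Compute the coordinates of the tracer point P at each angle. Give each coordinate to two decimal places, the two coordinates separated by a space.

A=(0,0), D=(8.00,0)
θ=204°: B = A + 1.00·(cos204°, sin204°) = (-0.9135, -0.4067)
θ=204°: |BD| = 8.9228
θ=204°: circle(B,8.00) ∩ circle(D,6.00): a=6.0304, h=5.2568
θ=204°:   candidates: C₊=(4.8710,5.1195) cross=46.906; C₋=(5.3502,-5.3832) cross=-46.906
θ=204°:   branch + wants cross > 0 → take C=(4.8710,5.1195) (cross=46.906)
θ=204°: ex = (C−B)/|BC| = (0.7231,0.6908); ey = (-0.6908,0.7231)
θ=204°: P = B + 0.72·ex + -3.32·ey = (1.9004,-2.3100)
θ=261°: B = A + 1.00·(cos261°, sin261°) = (-0.1564, -0.9877)
θ=261°: |BD| = 8.2160
θ=261°: circle(B,8.00) ∩ circle(D,6.00): a=5.8120, h=5.4973
θ=261°:   candidates: C₊=(4.9526,5.1685) cross=45.166; C₋=(6.2743,-5.7465) cross=-45.166
θ=261°:   branch + wants cross > 0 → take C=(4.9526,5.1685) (cross=45.166)
θ=261°: ex = (C−B)/|BC| = (0.6386,0.7695); ey = (-0.7695,0.6386)
θ=261°: P = B + 0.72·ex + -3.32·ey = (2.8582,-2.5539)
θ=332°: B = A + 1.00·(cos332°, sin332°) = (0.8829, -0.4695)
θ=332°: |BD| = 7.1325
θ=332°: circle(B,8.00) ∩ circle(D,6.00): a=5.5291, h=5.7818
θ=332°:   candidates: C₊=(6.0195,5.6637) cross=41.239; C₋=(6.7806,-5.8748) cross=-41.239
θ=332°:   branch + wants cross > 0 → take C=(6.0195,5.6637) (cross=41.239)
θ=332°: ex = (C−B)/|BC| = (0.6421,0.7666); ey = (-0.7666,0.6421)
θ=332°: P = B + 0.72·ex + -3.32·ey = (3.8905,-2.0492)

θ=204°: 1.90 -2.31
θ=261°: 2.86 -2.55
θ=332°: 3.89 -2.05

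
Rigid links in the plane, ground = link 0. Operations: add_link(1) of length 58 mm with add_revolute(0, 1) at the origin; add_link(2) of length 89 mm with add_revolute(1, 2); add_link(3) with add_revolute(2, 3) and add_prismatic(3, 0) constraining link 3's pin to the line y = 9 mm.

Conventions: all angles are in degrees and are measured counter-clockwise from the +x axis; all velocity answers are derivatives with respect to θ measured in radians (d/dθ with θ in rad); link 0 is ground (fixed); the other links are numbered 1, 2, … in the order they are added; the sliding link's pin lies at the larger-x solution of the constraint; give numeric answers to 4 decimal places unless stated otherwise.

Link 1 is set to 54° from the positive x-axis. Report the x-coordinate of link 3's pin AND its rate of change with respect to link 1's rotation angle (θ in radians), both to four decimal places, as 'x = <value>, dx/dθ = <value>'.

geometry: r = 58 mm, L = 89 mm, e = 9 mm
crank pin P = (r cos θ, r sin θ) = (34.091545, 46.922986)
h = r sin θ − e = 46.922986 − 9 = 37.922986
x = r cos θ + √(L² − h²) = 34.091545 + 80.516130 = 114.607674
dx/dθ = −r sin θ − h·r cos θ/√(L² − h²) (θ in radians; h = 37.922986) = -62.980056

x = 114.6077, dx/dθ = -62.9801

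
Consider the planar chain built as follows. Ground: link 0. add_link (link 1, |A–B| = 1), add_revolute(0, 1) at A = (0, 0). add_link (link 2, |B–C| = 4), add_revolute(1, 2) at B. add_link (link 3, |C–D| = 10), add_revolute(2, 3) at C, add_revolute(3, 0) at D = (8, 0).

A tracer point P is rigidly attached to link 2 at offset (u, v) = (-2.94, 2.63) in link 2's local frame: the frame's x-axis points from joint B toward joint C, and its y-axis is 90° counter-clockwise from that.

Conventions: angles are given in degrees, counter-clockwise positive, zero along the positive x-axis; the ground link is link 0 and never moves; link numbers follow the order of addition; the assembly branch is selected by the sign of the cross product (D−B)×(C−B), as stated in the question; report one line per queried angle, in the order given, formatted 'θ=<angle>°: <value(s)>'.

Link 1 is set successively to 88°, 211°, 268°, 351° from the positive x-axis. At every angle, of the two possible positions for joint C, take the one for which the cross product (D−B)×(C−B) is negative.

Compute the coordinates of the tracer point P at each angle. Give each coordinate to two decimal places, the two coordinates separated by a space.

A=(0,0), D=(8.00,0)
θ=88°: B = A + 1.00·(cos88°, sin88°) = (0.0349, 0.9994)
θ=88°: |BD| = 8.0276
θ=88°: circle(B,4.00) ∩ circle(D,10.00): a=-1.2182, h=3.8100
θ=88°:   candidates: C₊=(-0.6995,4.9314) cross=30.585; C₋=(-1.6482,-2.6293) cross=-30.585
θ=88°:   branch - wants cross < 0 → take C=(-1.6482,-2.6293) (cross=-30.585)
θ=88°: ex = (C−B)/|BC| = (-0.4208,-0.9072); ey = (0.9072,-0.4208)
θ=88°: P = B + -2.94·ex + 2.63·ey = (3.6578,2.5599)
θ=211°: B = A + 1.00·(cos211°, sin211°) = (-0.8572, -0.5150)
θ=211°: |BD| = 8.8721
θ=211°: circle(B,4.00) ∩ circle(D,10.00): a=-0.2979, h=3.9889
θ=211°:   candidates: C₊=(-1.3861,3.4498) cross=35.390; C₋=(-0.9230,-4.5145) cross=-35.390
θ=211°:   branch - wants cross < 0 → take C=(-0.9230,-4.5145) (cross=-35.390)
θ=211°: ex = (C−B)/|BC| = (-0.0164,-0.9999); ey = (0.9999,-0.0164)
θ=211°: P = B + -2.94·ex + 2.63·ey = (1.8208,2.3813)
θ=268°: B = A + 1.00·(cos268°, sin268°) = (-0.0349, -0.9994)
θ=268°: |BD| = 8.0968
θ=268°: circle(B,4.00) ∩ circle(D,10.00): a=-1.1388, h=3.8345
θ=268°:   candidates: C₊=(-1.6383,2.6652) cross=31.047; C₋=(-0.6917,-4.9451) cross=-31.047
θ=268°:   branch - wants cross < 0 → take C=(-0.6917,-4.9451) (cross=-31.047)
θ=268°: ex = (C−B)/|BC| = (-0.1642,-0.9864); ey = (0.9864,-0.1642)
θ=268°: P = B + -2.94·ex + 2.63·ey = (3.0422,1.4688)
θ=351°: B = A + 1.00·(cos351°, sin351°) = (0.9877, -0.1564)
θ=351°: |BD| = 7.0141
θ=351°: circle(B,4.00) ∩ circle(D,10.00): a=-2.4809, h=3.1377
θ=351°:   candidates: C₊=(-1.5626,2.9251) cross=22.008; C₋=(-1.4227,-3.3486) cross=-22.008
θ=351°:   branch - wants cross < 0 → take C=(-1.4227,-3.3486) (cross=-22.008)
θ=351°: ex = (C−B)/|BC| = (-0.6026,-0.7981); ey = (0.7981,-0.6026)
θ=351°: P = B + -2.94·ex + 2.63·ey = (4.8582,0.6050)

θ=88°: 3.66 2.56
θ=211°: 1.82 2.38
θ=268°: 3.04 1.47
θ=351°: 4.86 0.61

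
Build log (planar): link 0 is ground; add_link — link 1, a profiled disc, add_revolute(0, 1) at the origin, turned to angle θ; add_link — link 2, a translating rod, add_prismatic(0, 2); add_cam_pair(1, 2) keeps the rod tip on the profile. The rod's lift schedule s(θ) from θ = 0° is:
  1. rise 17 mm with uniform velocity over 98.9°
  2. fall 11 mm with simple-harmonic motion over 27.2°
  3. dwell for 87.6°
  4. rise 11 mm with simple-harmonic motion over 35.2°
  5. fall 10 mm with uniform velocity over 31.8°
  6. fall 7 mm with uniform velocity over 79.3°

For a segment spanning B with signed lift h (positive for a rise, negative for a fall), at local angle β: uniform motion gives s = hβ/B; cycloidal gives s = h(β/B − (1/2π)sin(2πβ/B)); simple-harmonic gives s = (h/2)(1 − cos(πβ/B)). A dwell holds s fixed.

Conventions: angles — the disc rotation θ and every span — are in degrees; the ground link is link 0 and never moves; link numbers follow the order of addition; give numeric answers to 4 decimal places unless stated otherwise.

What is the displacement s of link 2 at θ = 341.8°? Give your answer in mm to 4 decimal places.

seg 1 [0°–98.9°] uniform, h=17: full span → s += 17 → s = 17.0000
seg 2 [98.9°–126.1°] simple-harmonic, h=-11: full span → s += -11 → s = 6.0000
seg 3 [126.1°–213.7°] dwell: s stays 6.0000
seg 4 [213.7°–248.9°] simple-harmonic, h=11: full span → s += 11 → s = 17.0000
seg 5 [248.9°–280.7°] uniform, h=-10: full span → s += -10 → s = 7.0000
seg 6 [280.7°–360°] uniform, h=-7: θ=341.8° here. β=61.1, B=79.3. -7·61.1/79.3 = -5.3934 → s = 1.6066

1.6066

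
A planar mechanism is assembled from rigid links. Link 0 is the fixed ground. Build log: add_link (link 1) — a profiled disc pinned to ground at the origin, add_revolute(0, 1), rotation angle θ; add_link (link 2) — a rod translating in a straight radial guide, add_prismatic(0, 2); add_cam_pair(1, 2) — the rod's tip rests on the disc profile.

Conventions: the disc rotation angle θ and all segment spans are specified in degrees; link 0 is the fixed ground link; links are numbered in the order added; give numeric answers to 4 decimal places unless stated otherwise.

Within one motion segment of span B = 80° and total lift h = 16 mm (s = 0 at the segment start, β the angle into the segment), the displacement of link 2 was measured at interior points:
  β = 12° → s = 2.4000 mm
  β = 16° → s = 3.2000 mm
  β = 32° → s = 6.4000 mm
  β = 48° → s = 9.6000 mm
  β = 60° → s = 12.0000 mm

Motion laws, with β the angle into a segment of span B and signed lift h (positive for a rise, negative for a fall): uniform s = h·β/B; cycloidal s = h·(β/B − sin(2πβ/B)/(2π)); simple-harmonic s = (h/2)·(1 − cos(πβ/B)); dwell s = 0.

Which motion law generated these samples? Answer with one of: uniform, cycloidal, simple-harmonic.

candidates at β/B = r: uniform s = h·r (linear in β); cycloidal s = h·(r − sin(2πr)/(2π)); simple-harmonic s = (h/2)(1 − cos(πr))
β=12°: printed 2.4000 | uniform 2.4000, cycloidal 0.3399, simple-harmonic 0.8719
β=16°: printed 3.2000 | uniform 3.2000, cycloidal 0.7782, simple-harmonic 1.5279
β=32°: printed 6.4000 | uniform 6.4000, cycloidal 4.9032, simple-harmonic 5.5279
β=48°: printed 9.6000 | uniform 9.6000, cycloidal 11.0968, simple-harmonic 10.4721
β=60°: printed 12.0000 | uniform 12.0000, cycloidal 14.5465, simple-harmonic 13.6569
only one law matches every sample → uniform

uniform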